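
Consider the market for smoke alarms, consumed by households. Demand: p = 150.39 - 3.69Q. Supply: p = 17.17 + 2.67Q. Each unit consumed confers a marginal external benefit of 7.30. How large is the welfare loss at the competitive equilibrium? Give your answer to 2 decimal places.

DWL = 4.19

Market equilibrium (private): 17.17 + 2.67Q = 150.39 - 3.69Q → Q_m = 20.9465.
Social marginal benefit = demand + MEB = 157.69 - 3.69Q.
Set SMB = MC: 157.69 - 3.69Q = 17.17 + 2.67Q → Q* = 22.0943.
Height of the DWL triangle at Q_m is SMB(Q_m) − MC(Q_m) = MEB(Q_m) = 7.3000.
DWL = ½ × 1.1478 × 7.3000 = 4.1895.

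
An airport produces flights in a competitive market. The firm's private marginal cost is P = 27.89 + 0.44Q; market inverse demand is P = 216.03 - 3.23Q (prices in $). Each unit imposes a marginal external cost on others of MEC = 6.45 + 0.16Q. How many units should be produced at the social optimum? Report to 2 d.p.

Social marginal cost = private MC + MEC = 34.34 + 0.60Q.
Set SMC = demand: 34.34 + 0.60Q = 216.03 - 3.23Q → Q* = 47.4386.

Q* = 47.44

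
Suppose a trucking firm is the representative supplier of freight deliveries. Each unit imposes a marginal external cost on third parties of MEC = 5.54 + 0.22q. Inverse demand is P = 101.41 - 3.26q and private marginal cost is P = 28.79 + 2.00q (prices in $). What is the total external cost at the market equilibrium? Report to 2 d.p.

Market equilibrium (private): 28.79 + 2.00q = 101.41 - 3.26q → q_m = 13.8061.
Total external cost = ∫₀^{q_m} (5.54 + 0.22q) dq = 5.54×13.8061 + ½×0.22×13.8061² = 97.4527.

$97.45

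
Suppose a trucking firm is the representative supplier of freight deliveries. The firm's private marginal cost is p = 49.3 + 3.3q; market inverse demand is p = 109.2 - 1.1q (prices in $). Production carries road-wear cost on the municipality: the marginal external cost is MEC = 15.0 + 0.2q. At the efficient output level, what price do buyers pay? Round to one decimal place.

Social marginal cost = private MC + MEC = 64.3 + 3.5q.
Set SMC = demand: 64.3 + 3.5q = 109.2 - 1.1q → q* = 9.7609.
Consumer price on the demand curve at q*: 109.2 − 1.1×9.7609 = 98.4630.

P = $98.5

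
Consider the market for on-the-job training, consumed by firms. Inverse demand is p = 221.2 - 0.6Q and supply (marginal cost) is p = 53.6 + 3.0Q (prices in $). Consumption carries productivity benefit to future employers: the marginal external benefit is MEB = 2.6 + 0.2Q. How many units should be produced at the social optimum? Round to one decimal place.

Social marginal benefit = demand + MEB = 223.8 - 0.4Q.
Set SMB = MC: 223.8 - 0.4Q = 53.6 + 3.0Q → Q* = 50.0588.

Q* = 50.1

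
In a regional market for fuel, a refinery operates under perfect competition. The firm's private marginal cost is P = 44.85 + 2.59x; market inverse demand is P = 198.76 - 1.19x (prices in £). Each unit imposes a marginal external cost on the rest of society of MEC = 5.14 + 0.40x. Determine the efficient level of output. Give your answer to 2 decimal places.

x* = 35.59

Social marginal cost = private MC + MEC = 49.99 + 2.99x.
Set SMC = demand: 49.99 + 2.99x = 198.76 - 1.19x → x* = 35.5909.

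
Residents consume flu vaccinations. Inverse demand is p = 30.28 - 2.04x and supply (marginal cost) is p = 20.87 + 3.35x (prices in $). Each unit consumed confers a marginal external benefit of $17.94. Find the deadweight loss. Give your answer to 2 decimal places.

Market equilibrium (private): 20.87 + 3.35x = 30.28 - 2.04x → x_m = 1.7458.
Social marginal benefit = demand + MEB = 48.22 - 2.04x.
Set SMB = MC: 48.22 - 2.04x = 20.87 + 3.35x → x* = 5.0742.
The welfare-loss triangle has base |x_m − x*| and height MEB(x_m) (the vertical gap between SMB and MC is zero at x* and MEB at x_m).
DWL = ½ × 3.3284 × 17.9400 = 29.8557.

DWL = $29.86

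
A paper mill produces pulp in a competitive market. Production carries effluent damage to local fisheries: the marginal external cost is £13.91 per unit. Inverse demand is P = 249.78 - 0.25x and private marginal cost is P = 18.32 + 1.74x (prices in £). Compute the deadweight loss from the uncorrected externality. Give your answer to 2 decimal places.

Market equilibrium (private): 18.32 + 1.74x = 249.78 - 0.25x → x_m = 116.3116.
Social marginal cost = private MC + MEC = 32.23 + 1.74x.
Set SMC = demand: 32.23 + 1.74x = 249.78 - 0.25x → x* = 109.3216.
Height of the DWL triangle at x_m is SMC(x_m) − demand(x_m) = MEC(x_m) = 13.9100.
DWL = ½ × 6.9900 × 13.9100 = 48.6155.

DWL = £48.62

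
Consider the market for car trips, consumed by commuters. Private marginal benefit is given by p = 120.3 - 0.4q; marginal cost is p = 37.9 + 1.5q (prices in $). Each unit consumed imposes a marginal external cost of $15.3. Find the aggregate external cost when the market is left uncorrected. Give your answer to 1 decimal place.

Market equilibrium (private): 37.9 + 1.5q = 120.3 - 0.4q → q_m = 43.3684.
Total external cost = MEC × q_m = 15.3 × 43.3684 = 663.5365.

$663.5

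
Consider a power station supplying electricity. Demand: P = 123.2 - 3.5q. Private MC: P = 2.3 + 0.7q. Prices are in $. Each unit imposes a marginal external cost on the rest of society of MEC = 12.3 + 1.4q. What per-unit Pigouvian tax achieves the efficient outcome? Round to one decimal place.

tax = $39.5 per unit

Social marginal cost = private MC + MEC = 14.6 + 2.1q.
Set SMC = demand: 14.6 + 2.1q = 123.2 - 3.5q → q* = 19.3929.
The Pigouvian tax equals MEC at q*: 12.3 + 1.4×19.3929 = 39.4501.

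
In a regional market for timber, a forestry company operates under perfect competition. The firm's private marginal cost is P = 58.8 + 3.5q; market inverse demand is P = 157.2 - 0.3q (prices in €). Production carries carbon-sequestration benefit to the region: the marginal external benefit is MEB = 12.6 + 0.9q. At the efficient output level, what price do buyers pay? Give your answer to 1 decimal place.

Social marginal cost = private MC − MEB = 46.2 + 2.6q.
Set SMC = demand: 46.2 + 2.6q = 157.2 - 0.3q → q* = 38.2759.
Consumer price on the demand curve at q*: 157.2 − 0.3×38.2759 = 145.7172.

P = €145.7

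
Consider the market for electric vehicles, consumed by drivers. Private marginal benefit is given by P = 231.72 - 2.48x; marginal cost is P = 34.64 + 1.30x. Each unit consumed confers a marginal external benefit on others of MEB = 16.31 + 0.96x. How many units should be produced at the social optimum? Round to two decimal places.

Social marginal benefit = demand + MEB = 248.03 - 1.52x.
Set SMB = MC: 248.03 - 1.52x = 34.64 + 1.30x → x* = 75.6702.

x* = 75.67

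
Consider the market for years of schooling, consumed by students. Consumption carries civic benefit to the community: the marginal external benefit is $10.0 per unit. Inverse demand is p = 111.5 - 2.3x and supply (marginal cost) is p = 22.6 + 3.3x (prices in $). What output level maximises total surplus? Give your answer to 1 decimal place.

Social marginal benefit = demand + MEB = 121.5 - 2.3x.
Set SMB = MC: 121.5 - 2.3x = 22.6 + 3.3x → x* = 17.6607.

x* = 17.7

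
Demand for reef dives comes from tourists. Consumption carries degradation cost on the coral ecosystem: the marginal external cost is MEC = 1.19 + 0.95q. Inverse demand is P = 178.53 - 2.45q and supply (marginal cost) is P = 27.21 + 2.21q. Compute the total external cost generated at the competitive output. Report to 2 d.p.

Market equilibrium (private): 27.21 + 2.21q = 178.53 - 2.45q → q_m = 32.4721.
Total external cost = ∫₀^{q_m} (1.19 + 0.95q) dq = 1.19×32.4721 + ½×0.95×32.4721² = 539.4995.

539.50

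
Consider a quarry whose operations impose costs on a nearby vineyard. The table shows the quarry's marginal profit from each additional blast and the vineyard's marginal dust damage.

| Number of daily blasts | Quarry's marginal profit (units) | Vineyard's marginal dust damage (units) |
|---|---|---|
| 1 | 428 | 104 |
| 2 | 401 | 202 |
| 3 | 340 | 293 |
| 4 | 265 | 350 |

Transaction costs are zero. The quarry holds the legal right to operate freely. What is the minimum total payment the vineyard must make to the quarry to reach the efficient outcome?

265

Left alone the quarry would choose level 4 (marginal profit stays positive).
Efficient level: k* = 3 (marginal profit ≥ marginal dust damage through 3).
The vineyard must at least cover the quarry's forgone profit from cutting 4→3: 265 = 265.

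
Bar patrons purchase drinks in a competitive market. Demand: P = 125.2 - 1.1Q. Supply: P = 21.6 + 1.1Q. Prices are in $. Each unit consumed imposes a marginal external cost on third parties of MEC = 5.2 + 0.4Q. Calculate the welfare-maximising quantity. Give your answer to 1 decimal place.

Social marginal benefit = demand − MEC = 120.0 - 1.5Q.
Set SMB = MC: 120.0 - 1.5Q = 21.6 + 1.1Q → Q* = 37.8462.

Q* = 37.8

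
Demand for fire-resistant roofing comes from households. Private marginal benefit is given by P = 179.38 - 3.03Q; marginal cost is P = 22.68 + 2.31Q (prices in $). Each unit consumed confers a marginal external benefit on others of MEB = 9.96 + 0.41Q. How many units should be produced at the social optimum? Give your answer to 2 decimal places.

Social marginal benefit = demand + MEB = 189.34 - 2.62Q.
Set SMB = MC: 189.34 - 2.62Q = 22.68 + 2.31Q → Q* = 33.8053.

Q* = 33.81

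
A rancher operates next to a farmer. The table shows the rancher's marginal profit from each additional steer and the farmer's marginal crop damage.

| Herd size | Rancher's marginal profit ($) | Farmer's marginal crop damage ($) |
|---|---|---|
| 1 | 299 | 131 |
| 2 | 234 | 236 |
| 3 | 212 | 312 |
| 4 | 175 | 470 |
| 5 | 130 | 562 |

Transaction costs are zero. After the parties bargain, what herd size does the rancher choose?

Bargaining reaches the level where marginal profit last exceeds marginal crop damage.
That holds through level 1 (299 ≥ 131) but not at 2 (234 < 236).

1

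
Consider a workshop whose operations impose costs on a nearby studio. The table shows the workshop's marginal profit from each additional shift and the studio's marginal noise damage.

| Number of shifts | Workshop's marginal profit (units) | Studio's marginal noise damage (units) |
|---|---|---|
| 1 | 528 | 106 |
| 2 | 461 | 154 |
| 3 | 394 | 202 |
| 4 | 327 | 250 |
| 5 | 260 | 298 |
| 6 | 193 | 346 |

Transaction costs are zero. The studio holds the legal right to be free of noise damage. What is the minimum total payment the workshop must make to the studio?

Efficient level: marginal profit ≥ marginal noise damage through level 4, so k* = 4.
With the studio holding the right, the workshop must at least compensate total damage at k*: 106 + 154 + 202 + 250 = 712.

712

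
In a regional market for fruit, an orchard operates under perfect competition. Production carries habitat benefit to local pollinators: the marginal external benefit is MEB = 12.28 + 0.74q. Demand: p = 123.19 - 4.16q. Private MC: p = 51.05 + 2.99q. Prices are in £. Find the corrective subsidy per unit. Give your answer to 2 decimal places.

Social marginal cost = private MC − MEB = 38.77 + 2.25q.
Set SMC = demand: 38.77 + 2.25q = 123.19 - 4.16q → q* = 13.1700.
The Pigouvian subsidy equals MEB at q*: 12.28 + 0.74×13.1700 = 22.0258.

subsidy = £22.03 per unit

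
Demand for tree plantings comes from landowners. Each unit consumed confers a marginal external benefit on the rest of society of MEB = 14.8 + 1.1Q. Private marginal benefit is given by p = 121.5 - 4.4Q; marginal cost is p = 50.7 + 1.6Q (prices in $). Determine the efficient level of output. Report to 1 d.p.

Social marginal benefit = demand + MEB = 136.3 - 3.3Q.
Set SMB = MC: 136.3 - 3.3Q = 50.7 + 1.6Q → Q* = 17.4694.

Q* = 17.5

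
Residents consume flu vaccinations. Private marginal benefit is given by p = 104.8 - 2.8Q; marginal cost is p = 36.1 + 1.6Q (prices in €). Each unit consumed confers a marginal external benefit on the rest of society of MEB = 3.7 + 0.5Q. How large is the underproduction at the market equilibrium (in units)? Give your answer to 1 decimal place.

Market equilibrium (private): 36.1 + 1.6Q = 104.8 - 2.8Q → Q_m = 15.6136.
Social marginal benefit = demand + MEB = 108.5 - 2.3Q.
Set SMB = MC: 108.5 - 2.3Q = 36.1 + 1.6Q → Q* = 18.5641.
Gap = |15.6136 − 18.5641| = 2.9505.

3.0 units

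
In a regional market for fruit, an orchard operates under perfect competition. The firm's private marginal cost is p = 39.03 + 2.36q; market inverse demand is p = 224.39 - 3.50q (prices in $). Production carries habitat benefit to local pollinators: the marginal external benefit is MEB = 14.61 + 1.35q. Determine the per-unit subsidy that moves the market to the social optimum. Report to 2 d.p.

subsidy = $74.47 per unit

Social marginal cost = private MC − MEB = 24.42 + 1.01q.
Set SMC = demand: 24.42 + 1.01q = 224.39 - 3.50q → q* = 44.3392.
The Pigouvian subsidy equals MEB at q*: 14.61 + 1.35×44.3392 = 74.4679.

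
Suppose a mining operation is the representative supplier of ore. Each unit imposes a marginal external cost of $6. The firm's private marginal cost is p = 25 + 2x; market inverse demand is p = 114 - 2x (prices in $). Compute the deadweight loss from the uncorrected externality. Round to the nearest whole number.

DWL = $5

Market equilibrium (private): 25 + 2x = 114 - 2x → x_m = 22.2500.
Social marginal cost = private MC + MEC = 31 + 2x.
Set SMC = demand: 31 + 2x = 114 - 2x → x* = 20.7500.
The loss is the area between SMC and demand from x* to x_m; with linear curves that's a triangle of height MEC(x_m).
DWL = ½ × 1.5000 × 6.0000 = 4.5000.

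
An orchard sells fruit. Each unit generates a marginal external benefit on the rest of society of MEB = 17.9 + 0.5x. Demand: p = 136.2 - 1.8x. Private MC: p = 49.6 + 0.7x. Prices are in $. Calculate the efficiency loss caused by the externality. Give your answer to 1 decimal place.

Market equilibrium (private): 49.6 + 0.7x = 136.2 - 1.8x → x_m = 34.6400.
Social marginal cost = private MC − MEB = 31.7 + 0.2x.
Set SMC = demand: 31.7 + 0.2x = 136.2 - 1.8x → x* = 52.2500.
The welfare-loss triangle has base |x_m − x*| and height MEB(x_m) (the vertical gap between SMC and demand is zero at x* and MEB at x_m).
DWL = ½ × 17.6100 × 35.2200 = 310.1121.

DWL = $310.1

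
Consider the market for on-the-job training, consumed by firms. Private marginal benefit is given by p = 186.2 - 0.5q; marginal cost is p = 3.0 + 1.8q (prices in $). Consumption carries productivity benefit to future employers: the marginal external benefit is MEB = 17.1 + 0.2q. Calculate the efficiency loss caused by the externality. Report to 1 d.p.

DWL = $259.8

Market equilibrium (private): 3.0 + 1.8q = 186.2 - 0.5q → q_m = 79.6522.
Social marginal benefit = demand + MEB = 203.3 - 0.3q.
Set SMB = MC: 203.3 - 0.3q = 3.0 + 1.8q → q* = 95.3810.
The welfare-loss triangle has base |q_m − q*| and height MEB(q_m) (the vertical gap between SMB and MC is zero at q* and MEB at q_m).
DWL = ½ × 15.7288 × 33.0304 = 259.7643.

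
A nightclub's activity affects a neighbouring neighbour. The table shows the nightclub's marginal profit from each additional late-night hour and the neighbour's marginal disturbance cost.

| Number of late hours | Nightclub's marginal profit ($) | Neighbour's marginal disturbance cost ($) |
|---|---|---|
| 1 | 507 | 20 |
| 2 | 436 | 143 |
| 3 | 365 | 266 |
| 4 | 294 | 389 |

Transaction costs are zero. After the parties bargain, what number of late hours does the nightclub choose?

Bargaining reaches the level where marginal profit last exceeds marginal disturbance cost.
That holds through level 3 (365 ≥ 266) but not at 4 (294 < 389).

3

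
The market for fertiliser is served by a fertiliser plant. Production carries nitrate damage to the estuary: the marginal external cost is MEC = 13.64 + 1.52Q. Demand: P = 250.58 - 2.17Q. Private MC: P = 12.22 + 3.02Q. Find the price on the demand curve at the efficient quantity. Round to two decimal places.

P = 177.91

Social marginal cost = private MC + MEC = 25.86 + 4.54Q.
Set SMC = demand: 25.86 + 4.54Q = 250.58 - 2.17Q → Q* = 33.4903.
Consumer price on the demand curve at Q*: 250.58 − 2.17×33.4903 = 177.9060.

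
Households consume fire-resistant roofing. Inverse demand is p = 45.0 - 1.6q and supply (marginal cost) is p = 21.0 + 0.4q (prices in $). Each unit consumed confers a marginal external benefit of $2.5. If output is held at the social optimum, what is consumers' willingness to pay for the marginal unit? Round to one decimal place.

Social marginal benefit = demand + MEB = 47.5 - 1.6q.
Set SMB = MC: 47.5 - 1.6q = 21.0 + 0.4q → q* = 13.2500.
Consumer price on the demand curve at q*: 45.0 − 1.6×13.2500 = 23.8000.

P = $23.8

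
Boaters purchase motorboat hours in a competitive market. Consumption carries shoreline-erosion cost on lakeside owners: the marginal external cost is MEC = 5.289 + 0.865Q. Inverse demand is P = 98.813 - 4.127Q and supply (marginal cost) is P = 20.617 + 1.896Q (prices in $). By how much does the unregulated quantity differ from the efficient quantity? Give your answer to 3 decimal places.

2.398 units

Market equilibrium (private): 20.617 + 1.896Q = 98.813 - 4.127Q → Q_m = 12.9829.
Social marginal benefit = demand − MEC = 93.524 - 4.992Q.
Set SMB = MC: 93.524 - 4.992Q = 20.617 + 1.896Q → Q* = 10.5846.
Gap = |12.9829 − 10.5846| = 2.3983.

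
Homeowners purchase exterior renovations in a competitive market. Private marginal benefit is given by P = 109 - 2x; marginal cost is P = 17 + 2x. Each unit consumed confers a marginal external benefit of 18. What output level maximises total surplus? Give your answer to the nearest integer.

x* = 28

Social marginal benefit = demand + MEB = 127 - 2x.
Set SMB = MC: 127 - 2x = 17 + 2x → x* = 27.5000.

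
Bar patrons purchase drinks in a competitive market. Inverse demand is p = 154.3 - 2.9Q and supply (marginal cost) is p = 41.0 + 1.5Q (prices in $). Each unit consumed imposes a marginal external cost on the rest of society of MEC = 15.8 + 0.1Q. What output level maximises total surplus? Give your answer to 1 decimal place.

Q* = 21.7

Social marginal benefit = demand − MEC = 138.5 - 3.0Q.
Set SMB = MC: 138.5 - 3.0Q = 41.0 + 1.5Q → Q* = 21.6667.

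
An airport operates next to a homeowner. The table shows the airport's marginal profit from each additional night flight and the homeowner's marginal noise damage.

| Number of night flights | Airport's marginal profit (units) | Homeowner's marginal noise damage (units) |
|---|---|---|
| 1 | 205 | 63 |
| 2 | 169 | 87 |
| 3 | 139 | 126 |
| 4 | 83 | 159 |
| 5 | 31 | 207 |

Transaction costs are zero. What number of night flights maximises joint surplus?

Bargaining reaches the level where marginal profit last exceeds marginal noise damage.
That holds through level 3 (139 ≥ 126) but not at 4 (83 < 159).

3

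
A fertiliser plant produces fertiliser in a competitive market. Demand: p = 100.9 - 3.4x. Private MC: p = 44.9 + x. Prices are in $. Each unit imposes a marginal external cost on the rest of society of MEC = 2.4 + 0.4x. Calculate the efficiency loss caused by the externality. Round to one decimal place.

Market equilibrium (private): 44.9 + x = 100.9 - 3.4x → x_m = 12.7273.
Social marginal cost = private MC + MEC = 47.3 + 1.4x.
Set SMC = demand: 47.3 + 1.4x = 100.9 - 3.4x → x* = 11.1667.
Between x* and x_m the wedge SMC − demand runs linearly from 0 to MEC(x_m), so the loss is a triangle.
DWL = ½ × 1.5606 × 7.4909 = 5.8451.

DWL = $5.8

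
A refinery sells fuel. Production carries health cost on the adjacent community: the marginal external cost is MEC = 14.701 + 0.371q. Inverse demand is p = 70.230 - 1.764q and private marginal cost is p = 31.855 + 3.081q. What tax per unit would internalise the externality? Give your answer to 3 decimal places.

Social marginal cost = private MC + MEC = 46.556 + 3.452q.
Set SMC = demand: 46.556 + 3.452q = 70.230 - 1.764q → q* = 4.5387.
The Pigouvian tax equals MEC at q*: 14.701 + 0.371×4.5387 = 16.3849.

tax = 16.385 per unit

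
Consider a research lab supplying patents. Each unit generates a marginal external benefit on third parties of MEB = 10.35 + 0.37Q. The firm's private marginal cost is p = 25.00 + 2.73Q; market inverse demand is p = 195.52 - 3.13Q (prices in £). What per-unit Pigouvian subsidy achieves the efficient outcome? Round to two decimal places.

Social marginal cost = private MC − MEB = 14.65 + 2.36Q.
Set SMC = demand: 14.65 + 2.36Q = 195.52 - 3.13Q → Q* = 32.9454.
The Pigouvian subsidy equals MEB at Q*: 10.35 + 0.37×32.9454 = 22.5398.

subsidy = £22.54 per unit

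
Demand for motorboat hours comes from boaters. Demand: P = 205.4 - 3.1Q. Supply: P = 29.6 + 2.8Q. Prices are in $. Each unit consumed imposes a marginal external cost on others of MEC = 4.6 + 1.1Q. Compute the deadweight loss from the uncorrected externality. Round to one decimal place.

Market equilibrium (private): 29.6 + 2.8Q = 205.4 - 3.1Q → Q_m = 29.7966.
Social marginal benefit = demand − MEC = 200.8 - 4.2Q.
Set SMB = MC: 200.8 - 4.2Q = 29.6 + 2.8Q → Q* = 24.4571.
The welfare-loss triangle has base |Q_m − Q*| and height MEC(Q_m) (the vertical gap between SMB and MC is zero at Q* and MEC at Q_m).
DWL = ½ × 5.3395 × 37.3763 = 99.7854.

DWL = $99.8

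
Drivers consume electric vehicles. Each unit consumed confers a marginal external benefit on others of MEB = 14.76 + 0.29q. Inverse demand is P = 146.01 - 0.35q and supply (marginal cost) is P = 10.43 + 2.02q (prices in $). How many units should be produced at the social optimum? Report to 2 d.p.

q* = 72.28

Social marginal benefit = demand + MEB = 160.77 - 0.06q.
Set SMB = MC: 160.77 - 0.06q = 10.43 + 2.02q → q* = 72.2788.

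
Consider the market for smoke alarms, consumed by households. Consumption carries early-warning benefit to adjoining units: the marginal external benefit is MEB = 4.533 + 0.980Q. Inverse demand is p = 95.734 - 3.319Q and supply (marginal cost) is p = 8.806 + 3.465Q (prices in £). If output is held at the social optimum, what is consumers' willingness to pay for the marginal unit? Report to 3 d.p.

Social marginal benefit = demand + MEB = 100.267 - 2.339Q.
Set SMB = MC: 100.267 - 2.339Q = 8.806 + 3.465Q → Q* = 15.7583.
Consumer price on the demand curve at Q*: 95.734 − 3.319×15.7583 = 43.4322.

P = £43.432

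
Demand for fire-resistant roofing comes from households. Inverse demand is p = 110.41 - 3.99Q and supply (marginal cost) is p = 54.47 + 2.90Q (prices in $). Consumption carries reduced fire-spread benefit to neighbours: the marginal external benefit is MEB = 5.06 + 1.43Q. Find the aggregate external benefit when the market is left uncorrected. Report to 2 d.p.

$88.21

Market equilibrium (private): 54.47 + 2.90Q = 110.41 - 3.99Q → Q_m = 8.1190.
Total external benefit = ∫₀^{Q_m} (5.06 + 1.43Q) dQ = 5.06×8.1190 + ½×1.43×8.1190² = 88.2136.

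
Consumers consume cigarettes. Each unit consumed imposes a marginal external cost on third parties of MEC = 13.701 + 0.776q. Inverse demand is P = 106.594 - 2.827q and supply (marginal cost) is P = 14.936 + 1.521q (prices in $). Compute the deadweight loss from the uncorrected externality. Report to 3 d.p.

DWL = $88.171

Market equilibrium (private): 14.936 + 1.521q = 106.594 - 2.827q → q_m = 21.0805.
Social marginal benefit = demand − MEC = 92.893 - 3.603q.
Set SMB = MC: 92.893 - 3.603q = 14.936 + 1.521q → q* = 15.2141.
The loss is the area between SMB and MC from q* to q_m; with linear curves that's a triangle of height MEC(q_m).
DWL = ½ × 5.8664 × 30.0595 = 88.1705.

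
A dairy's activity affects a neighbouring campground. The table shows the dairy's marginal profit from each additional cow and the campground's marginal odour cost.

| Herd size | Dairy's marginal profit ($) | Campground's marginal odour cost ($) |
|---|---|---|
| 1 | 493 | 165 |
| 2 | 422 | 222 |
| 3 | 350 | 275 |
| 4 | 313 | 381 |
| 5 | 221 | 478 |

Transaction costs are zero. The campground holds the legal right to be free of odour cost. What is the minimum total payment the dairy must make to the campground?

Efficient level: marginal profit ≥ marginal odour cost through level 3, so k* = 3.
With the campground holding the right, the dairy must at least compensate total damage at k*: 165 + 222 + 275 = 662.

$662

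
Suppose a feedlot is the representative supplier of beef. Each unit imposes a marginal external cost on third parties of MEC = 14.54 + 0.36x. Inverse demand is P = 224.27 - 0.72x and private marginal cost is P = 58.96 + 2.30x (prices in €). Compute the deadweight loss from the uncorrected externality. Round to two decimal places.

Market equilibrium (private): 58.96 + 2.30x = 224.27 - 0.72x → x_m = 54.7384.
Social marginal cost = private MC + MEC = 73.50 + 2.66x.
Set SMC = demand: 73.50 + 2.66x = 224.27 - 0.72x → x* = 44.6065.
Between x* and x_m the wedge SMC − demand runs linearly from 0 to MEC(x_m), so the loss is a triangle.
DWL = ½ × 10.1319 × 34.2458 = 173.4875.

DWL = €173.49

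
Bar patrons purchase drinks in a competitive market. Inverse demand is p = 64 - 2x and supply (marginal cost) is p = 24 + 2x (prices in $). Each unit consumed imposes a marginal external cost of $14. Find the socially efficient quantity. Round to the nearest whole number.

Social marginal benefit = demand − MEC = 50 - 2x.
Set SMB = MC: 50 - 2x = 24 + 2x → x* = 6.5000.

x* = 7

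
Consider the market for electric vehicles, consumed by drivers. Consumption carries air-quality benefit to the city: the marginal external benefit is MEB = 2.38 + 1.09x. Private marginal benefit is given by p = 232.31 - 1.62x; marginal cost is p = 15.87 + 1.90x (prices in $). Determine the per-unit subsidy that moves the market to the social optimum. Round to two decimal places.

Social marginal benefit = demand + MEB = 234.69 - 0.53x.
Set SMB = MC: 234.69 - 0.53x = 15.87 + 1.90x → x* = 90.0494.
The Pigouvian subsidy equals MEB at x*: 2.38 + 1.09×90.0494 = 100.5338.

subsidy = $100.53 per unit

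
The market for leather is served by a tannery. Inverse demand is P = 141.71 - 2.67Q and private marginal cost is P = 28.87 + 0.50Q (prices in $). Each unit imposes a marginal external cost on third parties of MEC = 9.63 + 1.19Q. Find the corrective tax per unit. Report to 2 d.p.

Social marginal cost = private MC + MEC = 38.50 + 1.69Q.
Set SMC = demand: 38.50 + 1.69Q = 141.71 - 2.67Q → Q* = 23.6720.
The Pigouvian tax equals MEC at Q*: 9.63 + 1.19×23.6720 = 37.7997.

tax = $37.80 per unit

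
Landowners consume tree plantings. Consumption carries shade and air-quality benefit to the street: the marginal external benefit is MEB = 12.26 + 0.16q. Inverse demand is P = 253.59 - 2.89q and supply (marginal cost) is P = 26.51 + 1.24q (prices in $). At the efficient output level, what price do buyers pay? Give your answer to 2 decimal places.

Social marginal benefit = demand + MEB = 265.85 - 2.73q.
Set SMB = MC: 265.85 - 2.73q = 26.51 + 1.24q → q* = 60.2872.
Consumer price on the demand curve at q*: 253.59 − 2.89×60.2872 = 79.3600.

P = $79.36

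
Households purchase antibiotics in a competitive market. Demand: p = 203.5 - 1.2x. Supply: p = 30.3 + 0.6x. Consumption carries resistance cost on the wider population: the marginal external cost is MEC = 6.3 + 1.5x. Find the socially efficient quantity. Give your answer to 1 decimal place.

Social marginal benefit = demand − MEC = 197.2 - 2.7x.
Set SMB = MC: 197.2 - 2.7x = 30.3 + 0.6x → x* = 50.5758.

x* = 50.6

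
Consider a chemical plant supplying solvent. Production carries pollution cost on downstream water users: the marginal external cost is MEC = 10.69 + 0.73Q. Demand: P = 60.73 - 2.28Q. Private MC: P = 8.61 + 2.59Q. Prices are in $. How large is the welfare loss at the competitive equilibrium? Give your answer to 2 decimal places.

Market equilibrium (private): 8.61 + 2.59Q = 60.73 - 2.28Q → Q_m = 10.7023.
Social marginal cost = private MC + MEC = 19.30 + 3.32Q.
Set SMC = demand: 19.30 + 3.32Q = 60.73 - 2.28Q → Q* = 7.3982.
The loss is the area between SMC and demand from Q* to Q_m; with linear curves that's a triangle of height MEC(Q_m).
DWL = ½ × 3.3041 × 18.5026 = 30.5672.

DWL = $30.57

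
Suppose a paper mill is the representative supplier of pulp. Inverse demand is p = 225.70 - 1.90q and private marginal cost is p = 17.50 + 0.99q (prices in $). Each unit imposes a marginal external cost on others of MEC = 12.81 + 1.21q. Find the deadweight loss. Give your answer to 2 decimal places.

DWL = $1219.03

Market equilibrium (private): 17.50 + 0.99q = 225.70 - 1.90q → q_m = 72.0415.
Social marginal cost = private MC + MEC = 30.31 + 2.20q.
Set SMC = demand: 30.31 + 2.20q = 225.70 - 1.90q → q* = 47.6561.
Height of the DWL triangle at q_m is SMC(q_m) − demand(q_m) = MEC(q_m) = 99.9802.
DWL = ½ × 24.3854 × 99.9802 = 1219.0286.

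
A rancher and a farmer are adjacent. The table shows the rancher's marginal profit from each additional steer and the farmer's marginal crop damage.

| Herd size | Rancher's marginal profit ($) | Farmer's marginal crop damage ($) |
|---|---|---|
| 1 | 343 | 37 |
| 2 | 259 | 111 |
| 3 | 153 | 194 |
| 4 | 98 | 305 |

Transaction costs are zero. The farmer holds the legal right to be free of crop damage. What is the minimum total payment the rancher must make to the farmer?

Efficient level: marginal profit ≥ marginal crop damage through level 2, so k* = 2.
With the farmer holding the right, the rancher must at least compensate total damage at k*: 37 + 111 = 148.

$148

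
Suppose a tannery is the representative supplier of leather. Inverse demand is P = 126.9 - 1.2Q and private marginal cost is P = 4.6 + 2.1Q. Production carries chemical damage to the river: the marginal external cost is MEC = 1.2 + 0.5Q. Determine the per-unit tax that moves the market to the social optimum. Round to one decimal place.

Social marginal cost = private MC + MEC = 5.8 + 2.6Q.
Set SMC = demand: 5.8 + 2.6Q = 126.9 - 1.2Q → Q* = 31.8684.
The Pigouvian tax equals MEC at Q*: 1.2 + 0.5×31.8684 = 17.1342.

tax = 17.1 per unit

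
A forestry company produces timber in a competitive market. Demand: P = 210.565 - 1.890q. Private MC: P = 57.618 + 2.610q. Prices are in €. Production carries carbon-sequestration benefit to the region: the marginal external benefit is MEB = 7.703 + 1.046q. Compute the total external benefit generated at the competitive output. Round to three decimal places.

€865.980

Market equilibrium (private): 57.618 + 2.610q = 210.565 - 1.890q → q_m = 33.9882.
Total external benefit = ∫₀^{q_m} (7.703 + 1.046q) dq = 7.703×33.9882 + ½×1.046×33.9882² = 865.9795.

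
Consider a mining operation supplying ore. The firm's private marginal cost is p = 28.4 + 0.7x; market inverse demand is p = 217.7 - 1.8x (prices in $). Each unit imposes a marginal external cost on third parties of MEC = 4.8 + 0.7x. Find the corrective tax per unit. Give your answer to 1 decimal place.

tax = $45.2 per unit

Social marginal cost = private MC + MEC = 33.2 + 1.4x.
Set SMC = demand: 33.2 + 1.4x = 217.7 - 1.8x → x* = 57.6563.
The Pigouvian tax equals MEC at x*: 4.8 + 0.7×57.6563 = 45.1594.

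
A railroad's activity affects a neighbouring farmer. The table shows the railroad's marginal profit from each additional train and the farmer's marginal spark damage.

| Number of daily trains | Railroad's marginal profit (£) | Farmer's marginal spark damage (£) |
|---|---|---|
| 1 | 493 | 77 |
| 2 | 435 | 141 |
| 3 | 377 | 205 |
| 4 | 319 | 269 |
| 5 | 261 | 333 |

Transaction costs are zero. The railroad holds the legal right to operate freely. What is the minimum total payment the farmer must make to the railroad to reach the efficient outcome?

£261

Left alone the railroad would choose level 5 (marginal profit stays positive).
Efficient level: k* = 4 (marginal profit ≥ marginal spark damage through 4).
The farmer must at least cover the railroad's forgone profit from cutting 5→4: 261 = 261.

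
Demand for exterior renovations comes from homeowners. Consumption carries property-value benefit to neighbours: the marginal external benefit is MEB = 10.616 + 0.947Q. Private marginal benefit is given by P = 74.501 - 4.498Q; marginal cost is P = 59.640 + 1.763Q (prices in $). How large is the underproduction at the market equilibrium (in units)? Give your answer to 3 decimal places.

2.421 units

Market equilibrium (private): 59.640 + 1.763Q = 74.501 - 4.498Q → Q_m = 2.3736.
Social marginal benefit = demand + MEB = 85.117 - 3.551Q.
Set SMB = MC: 85.117 - 3.551Q = 59.640 + 1.763Q → Q* = 4.7943.
Gap = |2.3736 − 4.7943| = 2.4207.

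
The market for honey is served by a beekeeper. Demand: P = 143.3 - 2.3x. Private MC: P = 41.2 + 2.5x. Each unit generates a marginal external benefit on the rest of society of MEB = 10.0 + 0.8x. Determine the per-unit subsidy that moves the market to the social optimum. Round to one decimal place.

subsidy = 32.4 per unit

Social marginal cost = private MC − MEB = 31.2 + 1.7x.
Set SMC = demand: 31.2 + 1.7x = 143.3 - 2.3x → x* = 28.0250.
The Pigouvian subsidy equals MEB at x*: 10.0 + 0.8×28.0250 = 32.4200.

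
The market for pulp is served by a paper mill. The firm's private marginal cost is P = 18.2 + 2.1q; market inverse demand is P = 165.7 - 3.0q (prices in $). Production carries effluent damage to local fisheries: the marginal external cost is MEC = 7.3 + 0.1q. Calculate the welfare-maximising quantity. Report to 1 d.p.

Social marginal cost = private MC + MEC = 25.5 + 2.2q.
Set SMC = demand: 25.5 + 2.2q = 165.7 - 3.0q → q* = 26.9615.

q* = 27.0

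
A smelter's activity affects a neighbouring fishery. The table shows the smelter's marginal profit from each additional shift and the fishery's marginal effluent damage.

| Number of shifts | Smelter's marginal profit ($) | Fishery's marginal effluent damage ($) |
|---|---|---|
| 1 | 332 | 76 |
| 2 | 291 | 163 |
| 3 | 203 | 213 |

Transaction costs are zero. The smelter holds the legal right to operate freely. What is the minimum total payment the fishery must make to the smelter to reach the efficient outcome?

Left alone the smelter would choose level 3 (marginal profit stays positive).
Efficient level: k* = 2 (marginal profit ≥ marginal effluent damage through 2).
The fishery must at least cover the smelter's forgone profit from cutting 3→2: 203 = 203.

$203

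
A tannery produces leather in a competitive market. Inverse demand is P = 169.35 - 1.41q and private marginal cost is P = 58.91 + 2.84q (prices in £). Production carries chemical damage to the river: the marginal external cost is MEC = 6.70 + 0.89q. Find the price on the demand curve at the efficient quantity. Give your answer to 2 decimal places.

P = £140.89

Social marginal cost = private MC + MEC = 65.61 + 3.73q.
Set SMC = demand: 65.61 + 3.73q = 169.35 - 1.41q → q* = 20.1829.
Consumer price on the demand curve at q*: 169.35 − 1.41×20.1829 = 140.8921.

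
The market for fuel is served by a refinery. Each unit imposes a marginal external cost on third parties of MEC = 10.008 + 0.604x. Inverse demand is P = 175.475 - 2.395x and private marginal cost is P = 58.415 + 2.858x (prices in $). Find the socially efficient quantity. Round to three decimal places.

Social marginal cost = private MC + MEC = 68.423 + 3.462x.
Set SMC = demand: 68.423 + 3.462x = 175.475 - 2.395x → x* = 18.2776.

x* = 18.278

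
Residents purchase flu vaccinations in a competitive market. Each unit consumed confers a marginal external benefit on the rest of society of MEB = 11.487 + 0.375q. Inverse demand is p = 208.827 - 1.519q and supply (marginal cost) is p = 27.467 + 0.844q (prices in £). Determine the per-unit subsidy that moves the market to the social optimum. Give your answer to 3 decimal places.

subsidy = £47.864 per unit

Social marginal benefit = demand + MEB = 220.314 - 1.144q.
Set SMB = MC: 220.314 - 1.144q = 27.467 + 0.844q → q* = 97.0055.
The Pigouvian subsidy equals MEB at q*: 11.487 + 0.375×97.0055 = 47.8641.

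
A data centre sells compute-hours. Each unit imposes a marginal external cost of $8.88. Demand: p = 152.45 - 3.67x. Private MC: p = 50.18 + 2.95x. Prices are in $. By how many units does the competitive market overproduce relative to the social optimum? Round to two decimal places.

1.34 units

Market equilibrium (private): 50.18 + 2.95x = 152.45 - 3.67x → x_m = 15.4486.
Social marginal cost = private MC + MEC = 59.06 + 2.95x.
Set SMC = demand: 59.06 + 2.95x = 152.45 - 3.67x → x* = 14.1073.
Gap = |15.4486 − 14.1073| = 1.3413.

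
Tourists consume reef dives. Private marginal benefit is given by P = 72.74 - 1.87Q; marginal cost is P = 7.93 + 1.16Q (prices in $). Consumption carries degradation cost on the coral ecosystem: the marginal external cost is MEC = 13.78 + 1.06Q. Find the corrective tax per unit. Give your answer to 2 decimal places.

Social marginal benefit = demand − MEC = 58.96 - 2.93Q.
Set SMB = MC: 58.96 - 2.93Q = 7.93 + 1.16Q → Q* = 12.4768.
The Pigouvian tax equals MEC at Q*: 13.78 + 1.06×12.4768 = 27.0054.

tax = $27.01 per unit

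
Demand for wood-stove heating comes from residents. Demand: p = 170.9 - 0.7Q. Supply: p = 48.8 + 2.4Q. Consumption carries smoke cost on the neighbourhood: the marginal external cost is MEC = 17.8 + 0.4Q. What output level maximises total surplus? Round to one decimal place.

Q* = 29.8

Social marginal benefit = demand − MEC = 153.1 - 1.1Q.
Set SMB = MC: 153.1 - 1.1Q = 48.8 + 2.4Q → Q* = 29.8000.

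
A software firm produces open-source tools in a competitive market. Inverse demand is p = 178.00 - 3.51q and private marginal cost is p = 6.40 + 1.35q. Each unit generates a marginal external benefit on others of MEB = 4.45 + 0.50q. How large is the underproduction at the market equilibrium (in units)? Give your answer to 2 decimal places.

Market equilibrium (private): 6.40 + 1.35q = 178.00 - 3.51q → q_m = 35.3086.
Social marginal cost = private MC − MEB = 1.95 + 0.85q.
Set SMC = demand: 1.95 + 0.85q = 178.00 - 3.51q → q* = 40.3784.
Gap = |35.3086 − 40.3784| = 5.0698.

5.07 units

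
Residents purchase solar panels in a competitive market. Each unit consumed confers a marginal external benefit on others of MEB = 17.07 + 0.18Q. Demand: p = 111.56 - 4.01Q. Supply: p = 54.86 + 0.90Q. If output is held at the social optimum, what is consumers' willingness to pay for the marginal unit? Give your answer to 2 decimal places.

Social marginal benefit = demand + MEB = 128.63 - 3.83Q.
Set SMB = MC: 128.63 - 3.83Q = 54.86 + 0.90Q → Q* = 15.5962.
Consumer price on the demand curve at Q*: 111.56 − 4.01×15.5962 = 49.0192.

P = 49.02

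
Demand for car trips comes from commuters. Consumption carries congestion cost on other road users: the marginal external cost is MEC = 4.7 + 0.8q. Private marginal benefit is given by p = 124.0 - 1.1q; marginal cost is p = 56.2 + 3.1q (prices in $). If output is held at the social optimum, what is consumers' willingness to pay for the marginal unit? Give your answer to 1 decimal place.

P = $110.1

Social marginal benefit = demand − MEC = 119.3 - 1.9q.
Set SMB = MC: 119.3 - 1.9q = 56.2 + 3.1q → q* = 12.6200.
Consumer price on the demand curve at q*: 124.0 − 1.1×12.6200 = 110.1180.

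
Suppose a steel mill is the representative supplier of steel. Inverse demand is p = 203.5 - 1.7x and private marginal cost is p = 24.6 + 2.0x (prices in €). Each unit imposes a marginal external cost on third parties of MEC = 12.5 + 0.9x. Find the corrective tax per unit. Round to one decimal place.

tax = €45.1 per unit

Social marginal cost = private MC + MEC = 37.1 + 2.9x.
Set SMC = demand: 37.1 + 2.9x = 203.5 - 1.7x → x* = 36.1739.
The Pigouvian tax equals MEC at x*: 12.5 + 0.9×36.1739 = 45.0565.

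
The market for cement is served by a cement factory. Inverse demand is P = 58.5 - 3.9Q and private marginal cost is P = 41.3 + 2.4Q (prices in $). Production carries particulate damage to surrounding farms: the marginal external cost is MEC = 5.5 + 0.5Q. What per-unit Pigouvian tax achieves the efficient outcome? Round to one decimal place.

Social marginal cost = private MC + MEC = 46.8 + 2.9Q.
Set SMC = demand: 46.8 + 2.9Q = 58.5 - 3.9Q → Q* = 1.7206.
The Pigouvian tax equals MEC at Q*: 5.5 + 0.5×1.7206 = 6.3603.

tax = $6.4 per unit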